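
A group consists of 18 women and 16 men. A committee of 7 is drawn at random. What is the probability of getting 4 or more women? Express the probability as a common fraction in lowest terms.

Total selections: C(34,7) = 5379616.
Favorable selections (4 or more women): C(18,4)·C(16,3) + C(18,5)·C(16,2) + C(18,6)·C(16,1) + C(18,7)·C(16,0) = 1713600 + 1028160 + 297024 + 31824 = 3070608.
Probability = 3070608/5379616 = 11289/19778.

11289/19778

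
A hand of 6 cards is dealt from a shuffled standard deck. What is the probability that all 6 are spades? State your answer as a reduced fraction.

33/391510

There are C(52,6) = 20358520 possible 6-card hands.
Hands that are all spades: C(13,6) = 1716.
Probability = 1716/20358520 = 33/391510.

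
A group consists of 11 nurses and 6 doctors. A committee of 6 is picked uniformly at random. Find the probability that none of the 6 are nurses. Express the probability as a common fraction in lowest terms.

1/12376

There are C(17,6) = 12376 possible selections.
Selections with no nurses (all doctors): C(6,6) = 1.
Probability = 1/12376.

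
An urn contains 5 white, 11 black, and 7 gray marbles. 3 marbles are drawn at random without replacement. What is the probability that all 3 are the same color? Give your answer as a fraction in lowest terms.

30/253

There are C(23,3) = 1771 ways to draw 3 marbles.
All same color: C(5,3) + C(11,3) + C(7,3) = 10 + 165 + 35 = 210.
Probability = 210/1771 = 30/253.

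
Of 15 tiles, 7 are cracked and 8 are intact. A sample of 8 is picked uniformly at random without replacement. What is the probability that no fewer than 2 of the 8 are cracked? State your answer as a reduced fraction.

There are C(15,8) = 6435 ways to choose the 8.
Count the complement (fewer than 2 cracked): C(7,0)·C(8,8) + C(7,1)·C(8,7) = 1 + 56 = 57.
Probability = 1 − 57/6435 = 6378/6435 = 2126/2145.

2126/2145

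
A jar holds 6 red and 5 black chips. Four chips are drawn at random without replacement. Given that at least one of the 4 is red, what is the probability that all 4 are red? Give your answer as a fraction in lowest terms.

3/65

Work in counts. Selections with at least one red: C(11,4) − C(5,4) = 330 − 5 = 325.
Of those, selections where all 4 are red: C(6,4) = 15.
Conditional probability = 15/325 = 3/65.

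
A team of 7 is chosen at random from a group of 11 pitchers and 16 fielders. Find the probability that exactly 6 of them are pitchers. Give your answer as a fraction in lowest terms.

There are C(27,7) = 888030 ways to choose 7 from 27.
Selections with exactly 6 pitchers: choose 6 of the 11 pitchers and 1 of the 16 fielders, C(11,6)·C(16,1) = 462·16 = 7392.
Probability = 7392/888030 = 112/13455.

112/13455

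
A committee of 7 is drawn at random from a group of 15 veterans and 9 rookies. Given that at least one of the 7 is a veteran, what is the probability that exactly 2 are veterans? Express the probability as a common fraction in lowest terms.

Work in counts. Selections with at least one veteran: C(24,7) − C(9,7) = 346104 − 36 = 346068.
Of those, selections where exactly 2 are veterans: C(15,2)·C(9,5) = 105·126 = 13230.
Conditional probability = 13230/346068 = 735/19226.

735/19226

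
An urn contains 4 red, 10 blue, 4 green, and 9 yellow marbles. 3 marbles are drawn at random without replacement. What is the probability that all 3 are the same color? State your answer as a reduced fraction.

There are C(27,3) = 2925 ways to draw 3 marbles.
All same color: C(4,3) + C(10,3) + C(4,3) + C(9,3) = 4 + 120 + 4 + 84 = 212.
Probability = 212/2925.

212/2925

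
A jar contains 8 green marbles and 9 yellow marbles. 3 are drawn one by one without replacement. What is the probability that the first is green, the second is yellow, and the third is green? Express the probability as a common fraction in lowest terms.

21/170

Multiply the conditional probabilities at each draw: 8/17 · 9/16 · 7/15 = 504/4080 = 21/170.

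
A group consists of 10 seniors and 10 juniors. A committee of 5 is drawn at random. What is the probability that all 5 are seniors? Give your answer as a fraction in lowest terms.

21/1292

There are C(20,5) = 15504 possible selections.
Selections with all seniors: C(10,5) = 252.
Probability = 252/15504 = 21/1292.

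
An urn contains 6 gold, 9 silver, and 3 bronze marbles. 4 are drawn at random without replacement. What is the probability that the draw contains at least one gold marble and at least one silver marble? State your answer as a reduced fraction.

271/340

There are C(18,4) = 3060 possible draws.
By inclusion-exclusion on the complements, draws missing all gold or all silver: C(12,4) + C(9,4) − C(3,4) = 495 + 126 − 0 = 621.
So draws with at least one of each: 3060 − 621 = 2439, probability 2439/3060 = 271/340.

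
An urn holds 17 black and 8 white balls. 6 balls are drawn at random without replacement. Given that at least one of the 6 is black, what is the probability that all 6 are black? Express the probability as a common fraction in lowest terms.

Work in counts. Selections with at least one black: C(25,6) − C(8,6) = 177100 − 28 = 177072.
Of those, selections where all 6 are black: C(17,6) = 12376.
Conditional probability = 12376/177072 = 13/186.

13/186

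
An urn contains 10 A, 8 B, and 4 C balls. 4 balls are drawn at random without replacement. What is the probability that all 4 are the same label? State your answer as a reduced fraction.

There are C(22,4) = 7315 ways to draw 4 balls.
All same label: C(10,4) + C(8,4) + C(4,4) = 210 + 70 + 1 = 281.
Probability = 281/7315.

281/7315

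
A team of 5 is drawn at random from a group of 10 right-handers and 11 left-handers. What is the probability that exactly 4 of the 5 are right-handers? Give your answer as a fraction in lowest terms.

110/969

The sample space is all 5-subsets of the 21: C(21,5) = 20349.
Selections with exactly 4 right-handers: choose 4 of the 10 right-handers and 1 of the 11 left-handers, C(10,4)·C(11,1) = 210·11 = 2310.
Probability = 2310/20349 = 110/969.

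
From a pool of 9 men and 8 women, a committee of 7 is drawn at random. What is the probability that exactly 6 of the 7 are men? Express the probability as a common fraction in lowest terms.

84/2431

The sample space is all 7-subsets of the 17: C(17,7) = 19448.
Selections with exactly 6 men: choose 6 of the 9 men and 1 of the 8 women, C(9,6)·C(8,1) = 84·8 = 672.
Probability = 672/19448 = 84/2431.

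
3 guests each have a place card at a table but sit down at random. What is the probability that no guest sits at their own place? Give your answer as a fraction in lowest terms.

There are 3! = 6 seatings.
By inclusion-exclusion, seatings with no fixed points: C(3,0)·3! − C(3,1)·2! + C(3,2)·1! − C(3,3)·0! = 2.
Probability = 2/6 = 1/3.

1/3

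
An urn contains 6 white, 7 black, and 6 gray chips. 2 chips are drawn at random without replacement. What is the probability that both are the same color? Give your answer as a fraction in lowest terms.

17/57

There are C(19,2) = 171 ways to draw 2 chips.
All same color: C(6,2) + C(7,2) + C(6,2) = 15 + 21 + 15 = 51.
Probability = 51/171 = 17/57.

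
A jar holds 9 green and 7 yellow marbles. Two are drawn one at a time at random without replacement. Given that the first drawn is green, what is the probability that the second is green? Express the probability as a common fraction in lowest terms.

8/15

After removing one green, 15 remain: 8 green and 7 yellow.
So the probability the next is green is 8/15.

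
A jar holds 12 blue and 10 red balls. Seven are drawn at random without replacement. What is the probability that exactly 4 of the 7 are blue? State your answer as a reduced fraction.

There are C(22,7) = 170544 ways to choose 7 from 22.
Selections with exactly 4 blue: choose 4 of the 12 blue and 3 of the 10 red, C(12,4)·C(10,3) = 495·120 = 59400.
Probability = 59400/170544 = 225/646.

225/646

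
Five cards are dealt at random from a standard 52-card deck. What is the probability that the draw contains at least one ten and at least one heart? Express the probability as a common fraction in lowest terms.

There are C(52,5) = 2598960 possible draws.
By inclusion-exclusion on the complements, draws missing all tens or all hearts: C(48,5) + C(39,5) − C(36,5) = 1712304 + 575757 − 376992 = 1911069.
So draws with at least one of each: 2598960 − 1911069 = 687891, probability 687891/2598960 = 229297/866320.

229297/866320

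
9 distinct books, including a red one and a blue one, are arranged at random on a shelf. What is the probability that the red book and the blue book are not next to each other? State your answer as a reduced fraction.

There are 9! = 362880 arrangements.
Arrangements with the red book and the blue book adjacent: 2·8! = 80640.
So not adjacent: 362880 − 80640 = 282240, probability 282240/362880 = 7/9.

7/9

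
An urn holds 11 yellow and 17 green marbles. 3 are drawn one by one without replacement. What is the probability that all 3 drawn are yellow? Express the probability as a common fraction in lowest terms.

55/1092

Multiply the conditional probabilities at each draw: 11/28 · 10/27 · 9/26 = 990/19656 = 55/1092.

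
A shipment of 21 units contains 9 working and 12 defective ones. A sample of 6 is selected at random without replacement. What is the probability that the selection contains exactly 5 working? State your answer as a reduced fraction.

9/323

There are C(21,6) = 54264 ways to choose 6 from 21.
Selections with exactly 5 working: choose 5 of the 9 working and 1 of the 12 defective, C(9,5)·C(12,1) = 126·12 = 1512.
Probability = 1512/54264 = 9/323.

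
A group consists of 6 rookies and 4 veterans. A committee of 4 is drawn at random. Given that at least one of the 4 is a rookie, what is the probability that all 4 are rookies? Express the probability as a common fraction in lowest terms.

15/209

Work in counts. Selections with at least one rookie: C(10,4) − C(4,4) = 210 − 1 = 209.
Of those, selections where all 4 are rookies: C(6,4) = 15.
Conditional probability = 15/209.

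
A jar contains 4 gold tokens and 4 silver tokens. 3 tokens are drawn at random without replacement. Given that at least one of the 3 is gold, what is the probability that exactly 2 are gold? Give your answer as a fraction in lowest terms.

Work in counts. Selections with at least one gold: C(8,3) − C(4,3) = 56 − 4 = 52.
Of those, selections where exactly 2 are gold: C(4,2)·C(4,1) = 6·4 = 24.
Conditional probability = 24/52 = 6/13.

6/13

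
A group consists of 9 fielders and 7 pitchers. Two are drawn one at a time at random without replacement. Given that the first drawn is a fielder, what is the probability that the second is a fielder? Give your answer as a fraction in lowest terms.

After removing one fielder, 15 remain: 8 fielders and 7 pitchers.
So the probability the next is a fielder is 8/15.

8/15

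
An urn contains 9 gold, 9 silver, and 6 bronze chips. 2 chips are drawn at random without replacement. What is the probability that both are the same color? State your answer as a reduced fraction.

29/92

There are C(24,2) = 276 ways to draw 2 chips.
All same color: C(9,2) + C(9,2) + C(6,2) = 36 + 36 + 15 = 87.
Probability = 87/276 = 29/92.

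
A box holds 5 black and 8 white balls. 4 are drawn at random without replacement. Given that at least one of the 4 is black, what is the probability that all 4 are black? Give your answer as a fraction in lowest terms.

Work in counts. Selections with at least one black: C(13,4) − C(8,4) = 715 − 70 = 645.
Of those, selections where all 4 are black: C(5,4) = 5.
Conditional probability = 5/645 = 1/129.

1/129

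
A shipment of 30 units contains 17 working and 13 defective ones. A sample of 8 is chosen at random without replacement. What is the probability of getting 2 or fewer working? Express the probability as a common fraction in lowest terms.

451/10005

There are C(30,8) = 5852925 ways to choose the 8.
Favorable selections (2 or fewer working): C(17,0)·C(13,8) + C(17,1)·C(13,7) + C(17,2)·C(13,6) = 1287 + 29172 + 233376 = 263835.
Probability = 263835/5852925 = 451/10005.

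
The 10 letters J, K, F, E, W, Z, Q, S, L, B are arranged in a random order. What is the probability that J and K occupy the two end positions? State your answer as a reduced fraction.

There are 10! = 3628800 arrangements.
Place J and K at the ends in 2 ways, arrange the remaining 8 in 8! = 40320 ways: 2·40320 = 80640.
Probability = 80640/3628800 = 1/45.

1/45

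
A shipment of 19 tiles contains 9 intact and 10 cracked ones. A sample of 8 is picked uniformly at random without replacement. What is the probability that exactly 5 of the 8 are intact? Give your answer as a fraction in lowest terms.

840/4199

Total number of selections: C(19,8) = 75582.
Selections with exactly 5 intact: choose 5 of the 9 intact and 3 of the 10 cracked, C(9,5)·C(10,3) = 126·120 = 15120.
Probability = 15120/75582 = 840/4199.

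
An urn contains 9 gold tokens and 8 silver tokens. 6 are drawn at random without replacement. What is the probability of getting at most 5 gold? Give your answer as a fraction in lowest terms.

There are C(17,6) = 12376 ways to choose the 6.
The complement is exactly 6 gold: C(9,6)·C(8,0) = 84.
Probability = 1 − 84/12376 = 12292/12376 = 439/442.

439/442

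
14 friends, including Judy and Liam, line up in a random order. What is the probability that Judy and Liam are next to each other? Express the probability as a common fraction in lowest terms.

1/7

There are 14! = 87178291200 arrangements.
Treat Judy and Liam as a block: 13! arrangements of the blocks × 2 orders within the block = 2·6227020800 = 12454041600.
Probability = 12454041600/87178291200 = 1/7.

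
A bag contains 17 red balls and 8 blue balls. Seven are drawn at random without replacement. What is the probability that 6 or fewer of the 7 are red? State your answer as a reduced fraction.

Total selections: C(25,7) = 480700.
The complement is exactly 7 red: C(17,7)·C(8,0) = 19448.
Probability = 1 − 19448/480700 = 461252/480700 = 10483/10925.

10483/10925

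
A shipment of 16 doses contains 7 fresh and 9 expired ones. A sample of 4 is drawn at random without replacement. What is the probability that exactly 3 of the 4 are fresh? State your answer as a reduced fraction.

The sample space is all 4-subsets of the 16: C(16,4) = 1820.
Selections with exactly 3 fresh: choose 3 of the 7 fresh and 1 of the 9 expired, C(7,3)·C(9,1) = 35·9 = 315.
Probability = 315/1820 = 9/52.

9/52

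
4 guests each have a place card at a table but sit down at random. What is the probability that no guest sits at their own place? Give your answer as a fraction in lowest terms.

3/8

There are 4! = 24 seatings.
By inclusion-exclusion, seatings with no fixed points: C(4,0)·4! − C(4,1)·3! + C(4,2)·2! − C(4,3)·1! + C(4,4)·0! = 9.
Probability = 9/24 = 3/8.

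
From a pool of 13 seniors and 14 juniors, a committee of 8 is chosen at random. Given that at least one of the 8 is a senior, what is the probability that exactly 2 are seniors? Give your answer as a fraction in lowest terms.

Work in counts. Selections with at least one senior: C(27,8) − C(14,8) = 2220075 − 3003 = 2217072.
Of those, selections where exactly 2 are seniors: C(13,2)·C(14,6) = 78·3003 = 234234.
Conditional probability = 234234/2217072 = 273/2584.

273/2584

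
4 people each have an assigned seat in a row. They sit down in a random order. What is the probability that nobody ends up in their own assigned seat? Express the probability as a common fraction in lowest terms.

There are 4! = 24 seatings.
By inclusion-exclusion, seatings with no fixed points: C(4,0)·4! − C(4,1)·3! + C(4,2)·2! − C(4,3)·1! + C(4,4)·0! = 9.
Probability = 9/24 = 3/8.

3/8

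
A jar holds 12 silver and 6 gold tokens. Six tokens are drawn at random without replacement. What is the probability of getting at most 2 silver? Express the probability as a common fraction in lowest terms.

There are C(18,6) = 18564 ways to choose the 6.
Favorable selections (at most 2 silver): C(12,0)·C(6,6) + C(12,1)·C(6,5) + C(12,2)·C(6,4) = 1 + 72 + 990 = 1063.
Probability = 1063/18564.

1063/18564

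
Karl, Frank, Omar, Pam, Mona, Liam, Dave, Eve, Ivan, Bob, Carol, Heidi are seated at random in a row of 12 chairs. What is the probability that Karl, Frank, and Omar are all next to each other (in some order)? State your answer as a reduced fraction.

There are 12! = 479001600 arrangements.
Treat the three as one block: 10! placements × 3! orders within the block = 3628800·6 = 21772800.
Probability = 21772800/479001600 = 1/22.

1/22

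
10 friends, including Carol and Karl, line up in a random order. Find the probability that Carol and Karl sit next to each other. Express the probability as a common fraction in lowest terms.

There are 10! = 3628800 arrangements.
Treat Carol and Karl as a block: 9! arrangements of the blocks × 2 orders within the block = 2·362880 = 725760.
Probability = 725760/3628800 = 1/5.

1/5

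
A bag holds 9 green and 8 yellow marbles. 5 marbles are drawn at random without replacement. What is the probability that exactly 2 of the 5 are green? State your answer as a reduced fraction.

There are C(17,5) = 6188 ways to choose 5 from 17.
Selections with exactly 2 green: choose 2 of the 9 green and 3 of the 8 yellow, C(9,2)·C(8,3) = 36·56 = 2016.
Probability = 2016/6188 = 72/221.

72/221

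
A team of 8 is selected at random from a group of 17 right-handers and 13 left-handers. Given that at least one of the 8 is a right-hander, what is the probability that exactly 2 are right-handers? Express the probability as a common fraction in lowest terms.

Work in counts. Selections with at least one right-hander: C(30,8) − C(13,8) = 5852925 − 1287 = 5851638.
Of those, selections where exactly 2 are right-handers: C(17,2)·C(13,6) = 136·1716 = 233376.
Conditional probability = 233376/5851638 = 176/4413.

176/4413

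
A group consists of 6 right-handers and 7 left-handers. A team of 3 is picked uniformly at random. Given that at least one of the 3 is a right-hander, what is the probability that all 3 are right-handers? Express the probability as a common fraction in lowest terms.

20/251

Work in counts. Selections with at least one right-hander: C(13,3) − C(7,3) = 286 − 35 = 251.
Of those, selections where all 3 are right-handers: C(6,3) = 20.
Conditional probability = 20/251.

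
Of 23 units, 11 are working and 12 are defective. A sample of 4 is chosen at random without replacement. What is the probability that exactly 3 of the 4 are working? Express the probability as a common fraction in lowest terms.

There are C(23,4) = 8855 ways to choose 4 from 23.
Selections with exactly 3 working: choose 3 of the 11 working and 1 of the 12 defective, C(11,3)·C(12,1) = 165·12 = 1980.
Probability = 1980/8855 = 36/161.

36/161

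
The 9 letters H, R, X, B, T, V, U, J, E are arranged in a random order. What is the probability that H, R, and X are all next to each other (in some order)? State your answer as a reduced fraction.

There are 9! = 362880 arrangements.
Treat the three as one block: 7! placements × 3! orders within the block = 5040·6 = 30240.
Probability = 30240/362880 = 1/12.

1/12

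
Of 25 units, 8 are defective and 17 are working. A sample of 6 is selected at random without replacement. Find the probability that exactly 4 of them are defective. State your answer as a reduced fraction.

68/1265

The sample space is all 6-subsets of the 25: C(25,6) = 177100.
Selections with exactly 4 defective: choose 4 of the 8 defective and 2 of the 17 working, C(8,4)·C(17,2) = 70·136 = 9520.
Probability = 9520/177100 = 68/1265.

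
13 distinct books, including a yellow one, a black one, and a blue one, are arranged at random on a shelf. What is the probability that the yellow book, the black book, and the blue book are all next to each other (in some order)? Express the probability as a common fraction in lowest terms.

There are 13! = 6227020800 arrangements.
Treat the three as one block: 11! placements × 3! orders within the block = 39916800·6 = 239500800.
Probability = 239500800/6227020800 = 1/26.

1/26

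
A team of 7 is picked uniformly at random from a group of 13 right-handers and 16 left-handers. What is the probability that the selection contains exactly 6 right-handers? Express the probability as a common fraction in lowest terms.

The sample space is all 7-subsets of the 29: C(29,7) = 1560780.
Selections with exactly 6 right-handers: choose 6 of the 13 right-handers and 1 of the 16 left-handers, C(13,6)·C(16,1) = 1716·16 = 27456.
Probability = 27456/1560780 = 176/10005.

176/10005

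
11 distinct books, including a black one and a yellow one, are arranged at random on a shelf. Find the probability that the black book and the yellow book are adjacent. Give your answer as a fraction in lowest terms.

There are 11! = 39916800 arrangements.
Treat the black book and the yellow book as a block: 10! arrangements of the blocks × 2 orders within the block = 2·3628800 = 7257600.
Probability = 7257600/39916800 = 2/11.

2/11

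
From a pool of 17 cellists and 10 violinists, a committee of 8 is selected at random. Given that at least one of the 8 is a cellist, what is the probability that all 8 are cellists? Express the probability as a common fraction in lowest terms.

143/13059

Work in counts. Selections with at least one cellist: C(27,8) − C(10,8) = 2220075 − 45 = 2220030.
Of those, selections where all 8 are cellists: C(17,8) = 24310.
Conditional probability = 24310/2220030 = 143/13059.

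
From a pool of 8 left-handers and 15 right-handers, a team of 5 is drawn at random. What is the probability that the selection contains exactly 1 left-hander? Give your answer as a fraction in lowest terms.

There are C(23,5) = 33649 ways to choose 5 from 23.
Selections with exactly 1 left-hander: choose 1 of the 8 left-handers and 4 of the 15 right-handers, C(8,1)·C(15,4) = 8·1365 = 10920.
Probability = 10920/33649 = 1560/4807.

1560/4807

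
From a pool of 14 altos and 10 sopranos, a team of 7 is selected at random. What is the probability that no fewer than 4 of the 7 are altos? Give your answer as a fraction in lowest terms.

923/1311

There are C(24,7) = 346104 ways to choose the 7.
Favorable selections (no fewer than 4 altos): C(14,4)·C(10,3) + C(14,5)·C(10,2) + C(14,6)·C(10,1) + C(14,7)·C(10,0) = 120120 + 90090 + 30030 + 3432 = 243672.
Probability = 243672/346104 = 923/1311.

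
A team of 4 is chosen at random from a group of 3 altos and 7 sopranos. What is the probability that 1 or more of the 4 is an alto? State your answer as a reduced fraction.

5/6

Total selections: C(10,4) = 210.
The complement is all 4 are sopranos: C(7,4) = 35.
Probability = 1 − 35/210 = 175/210 = 5/6.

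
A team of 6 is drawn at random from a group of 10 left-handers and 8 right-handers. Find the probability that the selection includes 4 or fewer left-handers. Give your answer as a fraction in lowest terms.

389/442

Total selections: C(18,6) = 18564.
Count the complement (more than 4 left-handers): C(10,5)·C(8,1) + C(10,6)·C(8,0) = 2016 + 210 = 2226.
Probability = 1 − 2226/18564 = 16338/18564 = 389/442.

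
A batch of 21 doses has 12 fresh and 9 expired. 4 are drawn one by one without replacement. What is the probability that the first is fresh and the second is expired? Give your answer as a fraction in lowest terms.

9/35

Multiply the conditional probabilities at each draw: 12/21 · 9/20 = 108/420 = 9/35.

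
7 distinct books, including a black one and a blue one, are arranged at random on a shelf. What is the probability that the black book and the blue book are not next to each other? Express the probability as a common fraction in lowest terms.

5/7

There are 7! = 5040 arrangements.
Arrangements with the black book and the blue book adjacent: 2·6! = 1440.
So not adjacent: 5040 − 1440 = 3600, probability 3600/5040 = 5/7.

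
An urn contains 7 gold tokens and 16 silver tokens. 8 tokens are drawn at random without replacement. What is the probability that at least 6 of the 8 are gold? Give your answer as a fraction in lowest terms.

There are C(23,8) = 490314 ways to choose the 8.
Favorable selections (at least 6 gold): C(7,6)·C(16,2) + C(7,7)·C(16,1) = 840 + 16 = 856.
Probability = 856/490314 = 428/245157.

428/245157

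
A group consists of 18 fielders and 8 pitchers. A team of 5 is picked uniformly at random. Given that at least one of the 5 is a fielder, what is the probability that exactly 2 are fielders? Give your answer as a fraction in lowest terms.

Work in counts. Selections with at least one fielder: C(26,5) − C(8,5) = 65780 − 56 = 65724.
Of those, selections where exactly 2 are fielders: C(18,2)·C(8,3) = 153·56 = 8568.
Conditional probability = 8568/65724 = 714/5477.

714/5477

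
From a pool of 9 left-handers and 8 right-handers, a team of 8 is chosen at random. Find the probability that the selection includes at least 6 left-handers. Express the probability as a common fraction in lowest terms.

Total selections: C(17,8) = 24310.
Favorable selections (at least 6 left-handers): C(9,6)·C(8,2) + C(9,7)·C(8,1) + C(9,8)·C(8,0) = 2352 + 288 + 9 = 2649.
Probability = 2649/24310.

2649/24310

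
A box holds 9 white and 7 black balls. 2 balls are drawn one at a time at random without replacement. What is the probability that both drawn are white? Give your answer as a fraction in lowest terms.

3/10

Multiply the conditional probabilities at each draw: 9/16 · 8/15 = 72/240 = 3/10.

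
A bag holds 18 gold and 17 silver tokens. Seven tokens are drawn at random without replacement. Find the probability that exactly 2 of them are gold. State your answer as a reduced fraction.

Total number of selections: C(35,7) = 6724520.
Selections with exactly 2 gold: choose 2 of the 18 gold and 5 of the 17 silver, C(18,2)·C(17,5) = 153·6188 = 946764.
Probability = 946764/6724520 = 13923/98890.

13923/98890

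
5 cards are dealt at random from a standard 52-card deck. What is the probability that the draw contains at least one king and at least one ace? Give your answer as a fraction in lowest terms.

6509/64974

There are C(52,5) = 2598960 possible draws.
By inclusion-exclusion on the complements, draws missing all kings or all aces: C(48,5) + C(48,5) − C(44,5) = 1712304 + 1712304 − 1086008 = 2338600.
So draws with at least one of each: 2598960 − 2338600 = 260360, probability 260360/2598960 = 6509/64974.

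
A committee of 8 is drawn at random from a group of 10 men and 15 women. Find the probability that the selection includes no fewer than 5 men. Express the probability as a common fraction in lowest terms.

3079/24035

There are C(25,8) = 1081575 ways to choose the 8.
Favorable selections (no fewer than 5 men): C(10,5)·C(15,3) + C(10,6)·C(15,2) + C(10,7)·C(15,1) + C(10,8)·C(15,0) = 114660 + 22050 + 1800 + 45 = 138555.
Probability = 138555/1081575 = 3079/24035.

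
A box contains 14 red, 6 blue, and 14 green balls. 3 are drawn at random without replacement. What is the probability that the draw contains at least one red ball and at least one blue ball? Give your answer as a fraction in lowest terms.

There are C(34,3) = 5984 possible draws.
By inclusion-exclusion on the complements, draws missing all red or all blue: C(20,3) + C(28,3) − C(14,3) = 1140 + 3276 − 364 = 4052.
So draws with at least one of each: 5984 − 4052 = 1932, probability 1932/5984 = 483/1496.

483/1496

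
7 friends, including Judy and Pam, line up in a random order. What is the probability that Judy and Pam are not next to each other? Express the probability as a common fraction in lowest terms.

There are 7! = 5040 arrangements.
Arrangements with Judy and Pam adjacent: 2·6! = 1440.
So not adjacent: 5040 − 1440 = 3600, probability 3600/5040 = 5/7.

5/7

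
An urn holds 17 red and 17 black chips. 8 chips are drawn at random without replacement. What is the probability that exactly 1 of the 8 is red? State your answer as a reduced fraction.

Total number of selections: C(34,8) = 18156204.
Selections with exactly 1 red: choose 1 of the 17 red and 7 of the 17 black, C(17,1)·C(17,7) = 17·19448 = 330616.
Probability = 330616/18156204 = 442/24273.

442/24273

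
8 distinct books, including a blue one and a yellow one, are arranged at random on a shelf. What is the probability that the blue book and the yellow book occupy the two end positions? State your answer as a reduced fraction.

There are 8! = 40320 arrangements.
Place the blue book and the yellow book at the ends in 2 ways, arrange the remaining 6 in 6! = 720 ways: 2·720 = 1440.
Probability = 1440/40320 = 1/28.

1/28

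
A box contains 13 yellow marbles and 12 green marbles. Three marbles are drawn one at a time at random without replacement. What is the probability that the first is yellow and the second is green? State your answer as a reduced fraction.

13/50

Multiply the conditional probabilities at each draw: 13/25 · 12/24 = 156/600 = 13/50.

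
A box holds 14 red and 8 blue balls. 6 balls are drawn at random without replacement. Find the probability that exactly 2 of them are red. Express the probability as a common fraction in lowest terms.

The sample space is all 6-subsets of the 22: C(22,6) = 74613.
Selections with exactly 2 red: choose 2 of the 14 red and 4 of the 8 blue, C(14,2)·C(8,4) = 91·70 = 6370.
Probability = 6370/74613 = 910/10659.

910/10659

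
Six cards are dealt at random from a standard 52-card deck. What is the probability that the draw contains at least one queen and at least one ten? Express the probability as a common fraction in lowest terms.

718637/5089630

There are C(52,6) = 20358520 possible draws.
By inclusion-exclusion on the complements, draws missing all queens or all tens: C(48,6) + C(48,6) − C(44,6) = 12271512 + 12271512 − 7059052 = 17483972.
So draws with at least one of each: 20358520 − 17483972 = 2874548, probability 2874548/20358520 = 718637/5089630.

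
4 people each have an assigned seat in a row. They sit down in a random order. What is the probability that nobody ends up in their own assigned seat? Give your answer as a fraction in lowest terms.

There are 4! = 24 seatings.
By inclusion-exclusion, seatings with no fixed points: C(4,0)·4! − C(4,1)·3! + C(4,2)·2! − C(4,3)·1! + C(4,4)·0! = 9.
Probability = 9/24 = 3/8.

3/8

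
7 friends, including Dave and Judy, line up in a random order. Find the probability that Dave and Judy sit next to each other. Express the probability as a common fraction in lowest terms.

2/7

There are 7! = 5040 arrangements.
Treat Dave and Judy as a block: 6! arrangements of the blocks × 2 orders within the block = 2·720 = 1440.
Probability = 1440/5040 = 2/7.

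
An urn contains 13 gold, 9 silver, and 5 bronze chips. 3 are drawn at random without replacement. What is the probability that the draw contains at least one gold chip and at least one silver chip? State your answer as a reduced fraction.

There are C(27,3) = 2925 possible draws.
By inclusion-exclusion on the complements, draws missing all gold or all silver: C(14,3) + C(18,3) − C(5,3) = 364 + 816 − 10 = 1170.
So draws with at least one of each: 2925 − 1170 = 1755, probability 1755/2925 = 3/5.

3/5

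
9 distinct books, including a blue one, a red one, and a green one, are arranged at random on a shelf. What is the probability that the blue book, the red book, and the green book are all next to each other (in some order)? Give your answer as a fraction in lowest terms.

1/12

There are 9! = 362880 arrangements.
Treat the three as one block: 7! placements × 3! orders within the block = 5040·6 = 30240.
Probability = 30240/362880 = 1/12.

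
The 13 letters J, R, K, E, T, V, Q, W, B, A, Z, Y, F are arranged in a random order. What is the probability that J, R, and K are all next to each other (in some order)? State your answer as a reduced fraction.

There are 13! = 6227020800 arrangements.
Treat the three as one block: 11! placements × 3! orders within the block = 39916800·6 = 239500800.
Probability = 239500800/6227020800 = 1/26.

1/26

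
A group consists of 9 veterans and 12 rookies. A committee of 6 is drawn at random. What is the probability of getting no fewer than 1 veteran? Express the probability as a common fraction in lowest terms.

There are C(21,6) = 54264 ways to choose the 6.
The complement is all 6 are rookies: C(12,6) = 924.
Probability = 1 − 924/54264 = 53340/54264 = 635/646.

635/646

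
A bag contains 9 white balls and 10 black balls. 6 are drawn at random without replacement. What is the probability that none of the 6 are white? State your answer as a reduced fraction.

5/646

There are C(19,6) = 27132 possible selections.
Selections with no white (all black): C(10,6) = 210.
Probability = 210/27132 = 5/646.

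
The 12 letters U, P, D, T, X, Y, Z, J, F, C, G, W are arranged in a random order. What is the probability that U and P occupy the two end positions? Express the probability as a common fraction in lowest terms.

1/66

There are 12! = 479001600 arrangements.
Place U and P at the ends in 2 ways, arrange the remaining 10 in 10! = 3628800 ways: 2·3628800 = 7257600.
Probability = 7257600/479001600 = 1/66.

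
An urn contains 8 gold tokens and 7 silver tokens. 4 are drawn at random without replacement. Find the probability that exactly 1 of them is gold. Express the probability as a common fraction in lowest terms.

8/39

Total number of selections: C(15,4) = 1365.
Selections with exactly 1 gold: choose 1 of the 8 gold and 3 of the 7 silver, C(8,1)·C(7,3) = 8·35 = 280.
Probability = 280/1365 = 8/39.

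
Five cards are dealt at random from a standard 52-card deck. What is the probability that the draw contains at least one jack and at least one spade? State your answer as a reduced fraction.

There are C(52,5) = 2598960 possible draws.
By inclusion-exclusion on the complements, draws missing all jacks or all spades: C(48,5) + C(39,5) − C(36,5) = 1712304 + 575757 − 376992 = 1911069.
So draws with at least one of each: 2598960 − 1911069 = 687891, probability 687891/2598960 = 229297/866320.

229297/866320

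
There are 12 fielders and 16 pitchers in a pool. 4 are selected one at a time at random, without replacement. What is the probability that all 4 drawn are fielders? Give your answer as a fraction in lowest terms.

11/455

Multiply the conditional probabilities at each draw: 12/28 · 11/27 · 10/26 · 9/25 = 11880/491400 = 11/455.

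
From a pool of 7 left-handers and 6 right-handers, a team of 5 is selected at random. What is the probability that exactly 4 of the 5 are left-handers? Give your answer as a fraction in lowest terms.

Total number of selections: C(13,5) = 1287.
Selections with exactly 4 left-handers: choose 4 of the 7 left-handers and 1 of the 6 right-handers, C(7,4)·C(6,1) = 35·6 = 210.
Probability = 210/1287 = 70/429.

70/429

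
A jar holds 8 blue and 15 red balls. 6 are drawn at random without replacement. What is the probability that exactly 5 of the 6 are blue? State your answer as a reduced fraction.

The sample space is all 6-subsets of the 23: C(23,6) = 100947.
Selections with exactly 5 blue: choose 5 of the 8 blue and 1 of the 15 red, C(8,5)·C(15,1) = 56·15 = 840.
Probability = 840/100947 = 40/4807.

40/4807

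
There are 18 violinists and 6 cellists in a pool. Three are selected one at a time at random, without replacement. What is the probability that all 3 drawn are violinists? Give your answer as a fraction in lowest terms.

Multiply the conditional probabilities at each draw: 18/24 · 17/23 · 16/22 = 4896/12144 = 102/253.

102/253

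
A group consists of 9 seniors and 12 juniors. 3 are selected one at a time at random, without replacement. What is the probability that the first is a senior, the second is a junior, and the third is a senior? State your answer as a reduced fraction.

72/665

Multiply the conditional probabilities at each draw: 9/21 · 12/20 · 8/19 = 864/7980 = 72/665.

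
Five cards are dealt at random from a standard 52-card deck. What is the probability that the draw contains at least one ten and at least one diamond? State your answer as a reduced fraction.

There are C(52,5) = 2598960 possible draws.
By inclusion-exclusion on the complements, draws missing all tens or all diamonds: C(48,5) + C(39,5) − C(36,5) = 1712304 + 575757 − 376992 = 1911069.
So draws with at least one of each: 2598960 − 1911069 = 687891, probability 687891/2598960 = 229297/866320.

229297/866320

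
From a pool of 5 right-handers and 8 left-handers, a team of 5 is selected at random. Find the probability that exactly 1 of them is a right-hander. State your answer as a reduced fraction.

350/1287

The sample space is all 5-subsets of the 13: C(13,5) = 1287.
Selections with exactly 1 right-hander: choose 1 of the 5 right-handers and 4 of the 8 left-handers, C(5,1)·C(8,4) = 5·70 = 350.
Probability = 350/1287.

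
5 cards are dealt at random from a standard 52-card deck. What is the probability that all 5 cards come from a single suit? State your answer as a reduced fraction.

33/16660

There are C(52,5) = 2598960 possible 5-card hands.
Hands of one suit: 4 suits × C(13,5) = 4·1287 = 5148.
Probability = 5148/2598960 = 33/16660.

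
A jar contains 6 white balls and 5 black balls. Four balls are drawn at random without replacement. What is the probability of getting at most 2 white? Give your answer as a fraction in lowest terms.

There are C(11,4) = 330 ways to choose the 4.
Favorable selections (at most 2 white): C(6,0)·C(5,4) + C(6,1)·C(5,3) + C(6,2)·C(5,2) = 5 + 60 + 150 = 215.
Probability = 215/330 = 43/66.

43/66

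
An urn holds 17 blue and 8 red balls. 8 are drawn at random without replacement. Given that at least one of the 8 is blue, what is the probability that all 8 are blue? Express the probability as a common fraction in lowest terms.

55/2447

Work in counts. Selections with at least one blue: C(25,8) − C(8,8) = 1081575 − 1 = 1081574.
Of those, selections where all 8 are blue: C(17,8) = 24310.
Conditional probability = 24310/1081574 = 55/2447.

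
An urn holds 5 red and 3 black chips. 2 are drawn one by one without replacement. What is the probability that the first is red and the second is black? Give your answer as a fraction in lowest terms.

15/56

Multiply the conditional probabilities at each draw: 5/8 · 3/7 = 15/56.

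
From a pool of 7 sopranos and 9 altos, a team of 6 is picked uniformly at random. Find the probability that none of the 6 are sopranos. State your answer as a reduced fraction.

There are C(16,6) = 8008 possible selections.
Selections with no sopranos (all altos): C(9,6) = 84.
Probability = 84/8008 = 3/286.

3/286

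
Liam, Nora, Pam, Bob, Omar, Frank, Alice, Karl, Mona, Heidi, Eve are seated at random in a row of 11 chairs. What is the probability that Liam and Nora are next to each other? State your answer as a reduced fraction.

There are 11! = 39916800 arrangements.
Treat Liam and Nora as a block: 10! arrangements of the blocks × 2 orders within the block = 2·3628800 = 7257600.
Probability = 7257600/39916800 = 2/11.

2/11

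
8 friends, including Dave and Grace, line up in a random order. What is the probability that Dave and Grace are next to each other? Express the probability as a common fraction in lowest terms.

There are 8! = 40320 arrangements.
Treat Dave and Grace as a block: 7! arrangements of the blocks × 2 orders within the block = 2·5040 = 10080.
Probability = 10080/40320 = 1/4.

1/4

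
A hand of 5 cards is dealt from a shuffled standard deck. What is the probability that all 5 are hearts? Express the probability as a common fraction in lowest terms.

33/66640

There are C(52,5) = 2598960 possible 5-card hands.
Hands that are all hearts: C(13,5) = 1287.
Probability = 1287/2598960 = 33/66640.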